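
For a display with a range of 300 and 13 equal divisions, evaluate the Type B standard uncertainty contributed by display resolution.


resolution = range / divisions
resolution = 300 / 13 = 23.076923
u_res = resolution / (2*sqrt(3))
u_res = 23.076923 / 3.4641016
u_res = 6.6617

6.6617


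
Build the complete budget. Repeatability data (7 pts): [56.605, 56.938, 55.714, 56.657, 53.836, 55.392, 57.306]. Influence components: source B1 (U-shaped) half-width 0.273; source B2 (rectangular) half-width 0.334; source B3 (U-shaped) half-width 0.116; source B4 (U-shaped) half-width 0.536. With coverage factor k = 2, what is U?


mean = (56.605 + 56.938 + 55.714 + 56.657 + 53.836 + 55.392 + 57.306) / 7 = 56.064
s = sqrt(sum((x - mean)^2)/(n-1)) = 1.1894563
u_A = s / sqrt(n) = 1.1894563 / sqrt(7) = 0.44957222
u_B1 = 0.273 / sqrt(2) = 0.19304015
u_B2 = 0.334 / sqrt(3) = 0.19283499
u_B3 = 0.116 / sqrt(2) = 0.082024387
u_B4 = 0.536 / sqrt(2) = 0.37900923
uc = sqrt(0.44957222^2 + 0.19304015^2 + 0.19283499^2 + 0.082024387^2 + 0.37900923^2) = 0.65340723
U = k * uc = 2 * 0.65340723
U = 1.3068

1.3068


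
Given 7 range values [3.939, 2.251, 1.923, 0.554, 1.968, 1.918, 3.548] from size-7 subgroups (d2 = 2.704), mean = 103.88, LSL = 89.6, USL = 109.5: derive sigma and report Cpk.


R_bar = (3.939 + 2.251 + 1.923 + 0.554 + 1.968 + 1.918 + 3.548) / 7 = 2.3001429
sigma = R_bar / d2 = 2.3001429 / 2.704 = 0.85064456
Cp = (USL - LSL)/(6*sigma) = (109.5 - 89.6)/(6*0.85064456) = 3.8990
Cpu = (109.5 - 103.88)/(3*0.85064456) = 2.2023
Cpl = (103.88 - 89.6)/(3*0.85064456) = 5.5958
Cpk = min(Cpu, Cpl) = 2.2023

2.2023


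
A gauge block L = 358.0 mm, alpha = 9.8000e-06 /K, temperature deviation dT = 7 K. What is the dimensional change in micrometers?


dL = L * alpha * dT
= 358.0 * 9.8000e-06 * 7
= 0.0245588 mm
dL_um = 0.0245588 * 1000 = 24.5588 um

24.5588


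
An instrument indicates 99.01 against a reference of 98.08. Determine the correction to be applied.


Correction = standard - reading
= 98.08 - 99.01
= -0.9300

-0.9300


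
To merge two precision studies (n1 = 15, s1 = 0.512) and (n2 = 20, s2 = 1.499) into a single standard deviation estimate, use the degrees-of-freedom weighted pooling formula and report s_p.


s_p = sqrt(((n1-1)*s1^2 + (n2-1)*s2^2) / (n1+n2-2))
numerator = (15-1)*0.512^2 + (20-1)*1.499^2 = 3.670016 + 42.693019 = 46.363035
denominator = 15 + 20 - 2 = 33
s_p^2 = 46.363035 / 33 = 1.4049405
s_p = sqrt(1.4049405) = 1.1853

1.1853


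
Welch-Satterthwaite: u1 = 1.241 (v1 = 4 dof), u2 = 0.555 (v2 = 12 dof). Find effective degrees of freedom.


uc = sqrt(u1^2 + u2^2) = sqrt(1.241^2 + 0.555^2) = 1.3594506
v_eff = uc^4 / (u1^4/v1 + u2^4/v2)
= 1.3594506^4 / (1.241^4/4 + 0.555^4/12)
= 3.4154955 / 0.60086899
v_eff = 5.6843

5.6843


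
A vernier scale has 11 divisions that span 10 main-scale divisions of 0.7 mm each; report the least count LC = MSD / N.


LC = MSD / n_div
= 0.7 / 11
= 0.0636

0.0636


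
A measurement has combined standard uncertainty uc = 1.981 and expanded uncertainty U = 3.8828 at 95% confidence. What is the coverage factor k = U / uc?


k = U / uc
k = 3.8828 / 1.981
k = 1.96

1.96


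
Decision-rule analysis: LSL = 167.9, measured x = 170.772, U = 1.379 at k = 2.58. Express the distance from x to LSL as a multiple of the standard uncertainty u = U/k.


u = U / k = 1.379 / 2.58 = 0.53449612
margin = |LSL - x| = |167.9 - 170.772| = 2.872
z = margin / u = 2.872 / 0.53449612
z = 5.3733

5.3733


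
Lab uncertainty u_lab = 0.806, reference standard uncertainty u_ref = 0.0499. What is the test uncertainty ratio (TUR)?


TUR = u_lab / u_ref
= 0.806 / 0.0499
= 16.1523

16.1523


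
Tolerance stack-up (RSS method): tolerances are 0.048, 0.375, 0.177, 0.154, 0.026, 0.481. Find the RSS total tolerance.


RSS = sqrt(0.048^2 + 0.375^2 + 0.177^2 + 0.154^2 + 0.026^2 + 0.481^2)
= sqrt(0.430011)
= 0.6558

0.6558


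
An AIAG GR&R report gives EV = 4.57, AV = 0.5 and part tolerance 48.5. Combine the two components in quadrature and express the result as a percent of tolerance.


GRR = sqrt(EV^2 + AV^2) = sqrt(4.57^2 + 0.5^2) = 4.5972709
%GRR = GRR / tol * 100 = 4.5972709 / 48.5 * 100
%GRR = 9.4789

9.4789


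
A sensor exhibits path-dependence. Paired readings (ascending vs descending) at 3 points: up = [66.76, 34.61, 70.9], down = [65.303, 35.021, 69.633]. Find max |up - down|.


|66.76 - 65.303| = 1.4570
|34.61 - 35.021| = 0.4110
|70.9 - 69.633| = 1.2670
hysteresis = max(diffs) = 1.4570

1.4570


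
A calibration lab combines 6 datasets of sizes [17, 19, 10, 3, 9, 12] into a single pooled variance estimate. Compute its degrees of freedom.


nu = sum_i (n_i - 1)
nu = ((17 - 1) + (19 - 1) + (10 - 1) + (3 - 1) + (9 - 1) + (12 - 1))
nu = 16 + 18 + 9 + 2 + 8 + 11
nu = 64

64


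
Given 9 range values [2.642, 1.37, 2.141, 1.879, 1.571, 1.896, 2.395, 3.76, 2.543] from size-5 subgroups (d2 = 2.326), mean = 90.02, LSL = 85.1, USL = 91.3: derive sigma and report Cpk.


R_bar = (2.642 + 1.37 + 2.141 + 1.879 + 1.571 + 1.896 + 2.395 + 3.76 + 2.543) / 9 = 2.2441111
sigma = R_bar / d2 = 2.2441111 / 2.326 = 0.96479411
Cp = (USL - LSL)/(6*sigma) = (91.3 - 85.1)/(6*0.96479411) = 1.0710
Cpu = (91.3 - 90.02)/(3*0.96479411) = 0.4422
Cpl = (90.02 - 85.1)/(3*0.96479411) = 1.6998
Cpk = min(Cpu, Cpl) = 0.4422

0.4422


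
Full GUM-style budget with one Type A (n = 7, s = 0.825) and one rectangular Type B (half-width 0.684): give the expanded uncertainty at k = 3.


u_A = s / sqrt(n) = 0.825 / sqrt(7) = 0.31182069
u_B = half_width / sqrt(3) = 0.684 / sqrt(3) = 0.39490758
uc = sqrt(u_A^2 + u_B^2) = sqrt(0.31182069^2 + 0.39490758^2) = 0.50317406
U = k * uc = 3 * 0.50317406
U = 1.5095

1.5095


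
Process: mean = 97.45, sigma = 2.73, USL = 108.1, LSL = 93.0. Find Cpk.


Cpu = (USL - mean) / (3*sigma) = (108.1 - 97.45) / (3*2.73) = 1.3004
Cpl = (mean - LSL) / (3*sigma) = (97.45 - 93.0) / (3*2.73) = 0.5433
Cpk = min(Cpu, Cpl) = 0.5433

0.5433


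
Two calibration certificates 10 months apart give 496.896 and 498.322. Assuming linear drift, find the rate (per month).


rate = (v2 - v1) / months
= (498.322 - 496.896) / 10
= 1.4260 / 10
= 0.1426

0.1426


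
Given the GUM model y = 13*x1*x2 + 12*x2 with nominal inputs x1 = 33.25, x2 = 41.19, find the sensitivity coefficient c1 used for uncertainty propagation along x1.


y = 13*x1*x2 + 12*x2
dy/dx1 = 13*x2
Evaluate at x2 = 41.19: c1 = 13 * 41.19
c1 = 535.4700

535.4700


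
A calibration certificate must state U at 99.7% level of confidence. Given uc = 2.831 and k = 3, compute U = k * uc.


U = k * uc
U = 3 * 2.831
U = 8.4930

8.4930


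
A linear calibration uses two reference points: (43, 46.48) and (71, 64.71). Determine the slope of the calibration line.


slope = (y2 - y1) / (x2 - x1)
= (64.71 - 46.48) / (71 - 43)
= 18.2300 / 28
= 0.6511

0.6511


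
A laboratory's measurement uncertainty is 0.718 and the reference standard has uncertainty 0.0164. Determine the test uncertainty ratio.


TUR = u_lab / u_ref
= 0.718 / 0.0164
= 43.7805

43.7805


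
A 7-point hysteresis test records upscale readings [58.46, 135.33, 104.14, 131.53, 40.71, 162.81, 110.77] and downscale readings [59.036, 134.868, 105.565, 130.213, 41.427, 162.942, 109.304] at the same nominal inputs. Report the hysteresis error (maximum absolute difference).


|58.46 - 59.036| = 0.5760
|135.33 - 134.868| = 0.4620
|104.14 - 105.565| = 1.4250
|131.53 - 130.213| = 1.3170
|40.71 - 41.427| = 0.7170
|162.81 - 162.942| = 0.1320
|110.77 - 109.304| = 1.4660
hysteresis = max(diffs) = 1.4660

1.4660


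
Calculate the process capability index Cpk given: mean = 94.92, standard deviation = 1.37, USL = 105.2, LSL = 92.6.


Cpu = (USL - mean) / (3*sigma) = (105.2 - 94.92) / (3*1.37) = 2.5012
Cpl = (mean - LSL) / (3*sigma) = (94.92 - 92.6) / (3*1.37) = 0.5645
Cpk = min(Cpu, Cpl) = 0.5645

0.5645


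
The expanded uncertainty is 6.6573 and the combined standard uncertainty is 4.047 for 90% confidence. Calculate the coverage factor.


k = U / uc
k = 6.6573 / 4.047
k = 1.645

1.645


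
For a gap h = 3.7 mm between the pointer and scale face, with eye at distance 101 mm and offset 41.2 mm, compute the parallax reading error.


error = h * offset / d
= 3.7 * 41.2 / 101
= 1.5093

1.5093


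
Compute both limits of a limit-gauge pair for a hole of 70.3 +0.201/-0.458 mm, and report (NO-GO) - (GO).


GO = nominal - lower_tol (smallest hole = maximum material condition)
GO = 70.3 - 0.458 = 69.842
NO-GO = nominal + upper_tol (largest hole = least material condition)
NO-GO = 70.3 + 0.201 = 70.501
spread = NO-GO - GO = 70.501 - 69.842 = 0.6590

0.6590


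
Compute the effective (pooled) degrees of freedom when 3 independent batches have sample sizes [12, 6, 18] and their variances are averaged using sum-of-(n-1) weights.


nu = sum_i (n_i - 1)
nu = ((12 - 1) + (6 - 1) + (18 - 1))
nu = 11 + 5 + 17
nu = 33

33


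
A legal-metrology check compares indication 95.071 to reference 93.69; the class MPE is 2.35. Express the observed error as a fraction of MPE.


e = indication - reference = 95.071 - 93.69 = 1.3810
|e| = 1.3810
ratio = |e| / MPE = 1.3810 / 2.35
ratio = 0.5877

0.5877


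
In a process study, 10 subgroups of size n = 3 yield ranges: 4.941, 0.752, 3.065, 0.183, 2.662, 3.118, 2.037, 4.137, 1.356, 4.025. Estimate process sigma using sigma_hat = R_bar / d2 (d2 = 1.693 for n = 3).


R_bar = (4.941 + 0.752 + 3.065 + 0.183 + 2.662 + 3.118 + 2.037 + 4.137 + 1.356 + 4.025) / 10
R_bar = 26.276 / 10 = 2.6276
sigma_hat = R_bar / d2 = 2.6276 / 1.693 = 1.5520

1.5520


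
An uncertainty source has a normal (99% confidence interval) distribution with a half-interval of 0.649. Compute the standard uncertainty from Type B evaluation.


u_B = half_width / 2.576
u_B = 0.649 / 2.576
u_B = 0.2519

0.2519


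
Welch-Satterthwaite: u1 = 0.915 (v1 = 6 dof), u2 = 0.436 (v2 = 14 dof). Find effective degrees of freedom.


uc = sqrt(u1^2 + u2^2) = sqrt(0.915^2 + 0.436^2) = 1.0135684
v_eff = uc^4 / (u1^4/v1 + u2^4/v2)
= 1.0135684^4 / (0.915^4/6 + 0.436^4/14)
= 1.0553882 / 0.11940546
v_eff = 8.8387

8.8387


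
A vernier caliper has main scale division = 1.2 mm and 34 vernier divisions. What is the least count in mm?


LC = MSD / n_div
= 1.2 / 34
= 0.0353

0.0353


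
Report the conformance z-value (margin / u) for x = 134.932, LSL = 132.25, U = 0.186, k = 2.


u = U / k = 0.186 / 2 = 0.093
margin = |LSL - x| = |132.25 - 134.932| = 2.682
z = margin / u = 2.682 / 0.093
z = 28.8387

28.8387


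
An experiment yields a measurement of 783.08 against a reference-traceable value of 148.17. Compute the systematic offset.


Systematic error = measured - true
= 783.08 - 148.17
= 634.9100

634.9100


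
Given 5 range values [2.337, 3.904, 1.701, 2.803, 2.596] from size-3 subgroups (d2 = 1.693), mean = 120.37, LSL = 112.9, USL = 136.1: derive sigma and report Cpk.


R_bar = (2.337 + 3.904 + 1.701 + 2.803 + 2.596) / 5 = 2.6682
sigma = R_bar / d2 = 2.6682 / 1.693 = 1.5760189
Cp = (USL - LSL)/(6*sigma) = (136.1 - 112.9)/(6*1.5760189) = 2.4534
Cpu = (136.1 - 120.37)/(3*1.5760189) = 3.3269
Cpl = (120.37 - 112.9)/(3*1.5760189) = 1.5799
Cpk = min(Cpu, Cpl) = 1.5799

1.5799


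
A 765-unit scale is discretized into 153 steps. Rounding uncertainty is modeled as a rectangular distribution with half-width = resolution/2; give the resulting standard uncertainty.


resolution = range / divisions
resolution = 765 / 153 = 5
u_res = resolution / (2*sqrt(3))
u_res = 5 / 3.4641016
u_res = 1.4434

1.4434


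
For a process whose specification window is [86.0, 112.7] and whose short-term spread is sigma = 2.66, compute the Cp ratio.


Cp = (USL - LSL) / (6 * sigma)
= (112.7 - 86.0) / (6 * 2.66)
= 26.7000 / 15.9600
= 1.6729

1.6729


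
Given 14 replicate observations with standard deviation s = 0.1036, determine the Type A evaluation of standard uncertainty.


u_A = s / sqrt(n)
u_A = 0.1036 / sqrt(14)
u_A = 0.1036 / 3.7416574
u_A = 0.0277

0.0277


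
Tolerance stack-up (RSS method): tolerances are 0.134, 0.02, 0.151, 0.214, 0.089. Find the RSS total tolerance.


RSS = sqrt(0.134^2 + 0.02^2 + 0.151^2 + 0.214^2 + 0.089^2)
= sqrt(0.094874)
= 0.3080

0.3080


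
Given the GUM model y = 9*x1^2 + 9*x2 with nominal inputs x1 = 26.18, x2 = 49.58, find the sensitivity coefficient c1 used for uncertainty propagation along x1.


y = 9*x1^2 + 9*x2
dy/dx1 = 2*9*x1
Evaluate at x1 = 26.18: c1 = 18 * 26.18
c1 = 471.2400

471.2400


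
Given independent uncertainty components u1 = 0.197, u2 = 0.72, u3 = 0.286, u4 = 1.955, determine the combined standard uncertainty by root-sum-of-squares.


uc = sqrt(0.197^2 + 0.72^2 + 0.286^2 + 1.955^2)
uc = sqrt(4.46103)
uc = 2.1121

2.1121


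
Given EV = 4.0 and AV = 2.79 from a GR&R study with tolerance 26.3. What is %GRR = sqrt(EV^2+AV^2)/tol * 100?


GRR = sqrt(EV^2 + AV^2) = sqrt(4.0^2 + 2.79^2) = 4.8768945
%GRR = GRR / tol * 100 = 4.8768945 / 26.3 * 100
%GRR = 18.5433

18.5433


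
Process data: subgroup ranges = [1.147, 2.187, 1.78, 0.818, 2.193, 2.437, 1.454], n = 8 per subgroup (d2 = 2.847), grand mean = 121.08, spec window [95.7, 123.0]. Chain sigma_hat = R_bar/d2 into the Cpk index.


R_bar = (1.147 + 2.187 + 1.78 + 0.818 + 2.193 + 2.437 + 1.454) / 7 = 1.7165714
sigma = R_bar / d2 = 1.7165714 / 2.847 = 0.60294043
Cp = (USL - LSL)/(6*sigma) = (123.0 - 95.7)/(6*0.60294043) = 7.5464
Cpu = (123.0 - 121.08)/(3*0.60294043) = 1.0615
Cpl = (121.08 - 95.7)/(3*0.60294043) = 14.0312
Cpk = min(Cpu, Cpl) = 1.0615

1.0615


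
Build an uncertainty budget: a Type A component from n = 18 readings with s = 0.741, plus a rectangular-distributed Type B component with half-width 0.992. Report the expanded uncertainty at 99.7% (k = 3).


u_A = s / sqrt(n) = 0.741 / sqrt(18) = 0.17465537
u_B = half_width / sqrt(3) = 0.992 / sqrt(3) = 0.57273147
uc = sqrt(u_A^2 + u_B^2) = sqrt(0.17465537^2 + 0.57273147^2) = 0.59877027
U = k * uc = 3 * 0.59877027
U = 1.7963

1.7963


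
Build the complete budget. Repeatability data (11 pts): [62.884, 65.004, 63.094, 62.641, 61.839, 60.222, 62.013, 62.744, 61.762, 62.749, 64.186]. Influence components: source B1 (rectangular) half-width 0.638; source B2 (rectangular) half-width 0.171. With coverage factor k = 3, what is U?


mean = (62.884 + 65.004 + 63.094 + 62.641 + 61.839 + 60.222 + 62.013 + 62.744 + 61.762 + 62.749 + 64.186) / 11 = 62.64890909
s = sqrt(sum((x - mean)^2)/(n-1)) = 1.2616825
u_A = s / sqrt(n) = 1.2616825 / sqrt(11) = 0.38041159
u_B1 = 0.638 / sqrt(3) = 0.36834947
u_B2 = 0.171 / sqrt(3) = 0.098726896
uc = sqrt(0.38041159^2 + 0.36834947^2 + 0.098726896^2) = 0.53864767
U = k * uc = 3 * 0.53864767
U = 1.6159

1.6159


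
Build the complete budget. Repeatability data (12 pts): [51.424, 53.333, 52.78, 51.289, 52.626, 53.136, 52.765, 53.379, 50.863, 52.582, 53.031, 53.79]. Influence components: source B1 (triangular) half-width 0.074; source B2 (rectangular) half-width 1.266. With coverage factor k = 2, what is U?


mean = (51.424 + 53.333 + 52.78 + 51.289 + 52.626 + 53.136 + 52.765 + 53.379 + 50.863 + 52.582 + 53.031 + 53.79) / 12 = 52.58316667
s = sqrt(sum((x - mean)^2)/(n-1)) = 0.91499516
u_A = s / sqrt(n) = 0.91499516 / sqrt(12) = 0.26413635
u_B1 = 0.074 / sqrt(6) = 0.030210373
u_B2 = 1.266 / sqrt(3) = 0.73092544
uc = sqrt(0.26413635^2 + 0.030210373^2 + 0.73092544^2) = 0.77777418
U = k * uc = 2 * 0.77777418
U = 1.5555

1.5555


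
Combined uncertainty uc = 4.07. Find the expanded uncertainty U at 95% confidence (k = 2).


U = k * uc
U = 2 * 4.07
U = 8.1400

8.1400


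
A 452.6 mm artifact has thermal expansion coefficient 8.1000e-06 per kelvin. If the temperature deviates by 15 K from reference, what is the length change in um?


dL = L * alpha * dT
= 452.6 * 8.1000e-06 * 15
= 0.0549909 mm
dL_um = 0.0549909 * 1000 = 54.9909 um

54.9909


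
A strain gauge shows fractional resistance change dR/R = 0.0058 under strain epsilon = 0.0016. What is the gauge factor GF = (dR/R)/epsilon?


GF = (dR/R) / epsilon
= 0.0058 / 0.0016
= 3.6250

3.6250


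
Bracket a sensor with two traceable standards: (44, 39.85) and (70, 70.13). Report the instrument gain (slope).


slope = (y2 - y1) / (x2 - x1)
= (70.13 - 39.85) / (70 - 44)
= 30.2800 / 26
= 1.1646

1.1646


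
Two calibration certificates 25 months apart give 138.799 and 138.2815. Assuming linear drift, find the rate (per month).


rate = (v2 - v1) / months
= (138.2815 - 138.799) / 25
= -0.5175 / 25
= -0.0207

-0.0207


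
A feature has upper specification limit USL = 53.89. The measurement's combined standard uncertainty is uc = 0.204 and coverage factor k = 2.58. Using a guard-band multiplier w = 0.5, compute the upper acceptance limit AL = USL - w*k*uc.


U = k * uc = 2.58 * 0.204 = 0.52632
guard band g = w * U = 0.5 * 0.52632 = 0.26316
AL = USL - g = 53.89 - 0.26316
AL = 53.6268

53.6268


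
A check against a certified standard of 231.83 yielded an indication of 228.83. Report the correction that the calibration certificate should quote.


Correction = standard - reading
= 231.83 - 228.83
= 3.0000

3.0000


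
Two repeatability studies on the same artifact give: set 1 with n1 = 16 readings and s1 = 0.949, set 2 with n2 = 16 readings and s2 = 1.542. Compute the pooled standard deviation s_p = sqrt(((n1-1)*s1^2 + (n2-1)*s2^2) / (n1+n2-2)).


s_p = sqrt(((n1-1)*s1^2 + (n2-1)*s2^2) / (n1+n2-2))
numerator = (16-1)*0.949^2 + (16-1)*1.542^2 = 13.509015 + 35.66646 = 49.175475
denominator = 16 + 16 - 2 = 30
s_p^2 = 49.175475 / 30 = 1.6391825
s_p = sqrt(1.6391825) = 1.2803

1.2803


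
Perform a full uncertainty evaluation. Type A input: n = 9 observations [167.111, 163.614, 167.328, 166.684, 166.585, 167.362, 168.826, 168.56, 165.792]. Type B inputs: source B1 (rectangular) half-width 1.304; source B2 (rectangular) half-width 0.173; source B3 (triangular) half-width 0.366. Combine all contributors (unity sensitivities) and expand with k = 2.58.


mean = (167.111 + 163.614 + 167.328 + 166.684 + 166.585 + 167.362 + 168.826 + 168.56 + 165.792) / 9 = 166.8735556
s = sqrt(sum((x - mean)^2)/(n-1)) = 1.5439913
u_A = s / sqrt(n) = 1.5439913 / sqrt(9) = 0.51466377
u_B1 = 1.304 / sqrt(3) = 0.75286475
u_B2 = 0.173 / sqrt(3) = 0.099881597
u_B3 = 0.366 / sqrt(6) = 0.14941887
uc = sqrt(0.51466377^2 + 0.75286475^2 + 0.099881597^2 + 0.14941887^2) = 0.92950872
U = k * uc = 2.58 * 0.92950872
U = 2.3981

2.3981


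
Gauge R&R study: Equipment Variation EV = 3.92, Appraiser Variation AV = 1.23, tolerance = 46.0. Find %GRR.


GRR = sqrt(EV^2 + AV^2) = sqrt(3.92^2 + 1.23^2) = 4.1084425
%GRR = GRR / tol * 100 = 4.1084425 / 46.0 * 100
%GRR = 8.9314

8.9314


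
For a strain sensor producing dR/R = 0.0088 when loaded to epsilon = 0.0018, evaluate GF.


GF = (dR/R) / epsilon
= 0.0088 / 0.0018
= 4.8889

4.8889


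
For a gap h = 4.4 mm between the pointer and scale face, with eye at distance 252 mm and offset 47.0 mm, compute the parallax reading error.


error = h * offset / d
= 4.4 * 47.0 / 252
= 0.8206

0.8206


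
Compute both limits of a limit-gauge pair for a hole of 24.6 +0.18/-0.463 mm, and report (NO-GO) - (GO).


GO = nominal - lower_tol (smallest hole = maximum material condition)
GO = 24.6 - 0.463 = 24.137
NO-GO = nominal + upper_tol (largest hole = least material condition)
NO-GO = 24.6 + 0.18 = 24.78
spread = NO-GO - GO = 24.78 - 24.137 = 0.6430

0.6430


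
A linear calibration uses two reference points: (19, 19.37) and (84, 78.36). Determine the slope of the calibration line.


slope = (y2 - y1) / (x2 - x1)
= (78.36 - 19.37) / (84 - 19)
= 58.9900 / 65
= 0.9075

0.9075


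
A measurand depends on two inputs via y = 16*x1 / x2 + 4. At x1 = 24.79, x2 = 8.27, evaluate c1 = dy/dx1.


y = 16*x1 / x2 + 4
dy/dx1 = 16/x2
Evaluate at x2 = 8.27: c1 = 16 / 8.27
c1 = 1.9347

1.9347


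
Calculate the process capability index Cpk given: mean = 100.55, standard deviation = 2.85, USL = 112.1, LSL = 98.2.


Cpu = (USL - mean) / (3*sigma) = (112.1 - 100.55) / (3*2.85) = 1.3509
Cpl = (mean - LSL) / (3*sigma) = (100.55 - 98.2) / (3*2.85) = 0.2749
Cpk = min(Cpu, Cpl) = 0.2749

0.2749


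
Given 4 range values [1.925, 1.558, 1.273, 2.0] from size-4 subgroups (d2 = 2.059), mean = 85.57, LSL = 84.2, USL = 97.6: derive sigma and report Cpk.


R_bar = (1.925 + 1.558 + 1.273 + 2.0) / 4 = 1.689
sigma = R_bar / d2 = 1.689 / 2.059 = 0.82030112
Cp = (USL - LSL)/(6*sigma) = (97.6 - 84.2)/(6*0.82030112) = 2.7226
Cpu = (97.6 - 85.57)/(3*0.82030112) = 4.8884
Cpl = (85.57 - 84.2)/(3*0.82030112) = 0.5567
Cpk = min(Cpu, Cpl) = 0.5567

0.5567


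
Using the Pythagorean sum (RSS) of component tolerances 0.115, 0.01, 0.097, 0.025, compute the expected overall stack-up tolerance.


RSS = sqrt(0.115^2 + 0.01^2 + 0.097^2 + 0.025^2)
= sqrt(0.023359)
= 0.1528

0.1528


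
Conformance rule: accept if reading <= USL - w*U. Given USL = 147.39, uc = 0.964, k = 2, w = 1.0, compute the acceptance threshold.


U = k * uc = 2 * 0.964 = 1.928
guard band g = w * U = 1.0 * 1.928 = 1.928
AL = USL - g = 147.39 - 1.928
AL = 145.4620

145.4620


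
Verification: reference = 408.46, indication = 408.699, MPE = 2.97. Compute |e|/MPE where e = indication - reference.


e = indication - reference = 408.699 - 408.46 = 0.2390
|e| = 0.2390
ratio = |e| / MPE = 0.2390 / 2.97
ratio = 0.0805

0.0805


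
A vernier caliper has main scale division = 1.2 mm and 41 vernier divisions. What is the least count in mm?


LC = MSD / n_div
= 1.2 / 41
= 0.0293

0.0293


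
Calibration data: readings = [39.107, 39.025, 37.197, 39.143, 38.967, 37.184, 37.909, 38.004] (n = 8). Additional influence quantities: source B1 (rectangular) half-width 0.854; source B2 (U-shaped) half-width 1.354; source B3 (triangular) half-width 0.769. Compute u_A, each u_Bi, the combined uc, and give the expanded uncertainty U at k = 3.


mean = (39.107 + 39.025 + 37.197 + 39.143 + 38.967 + 37.184 + 37.909 + 38.004) / 8 = 38.317
s = sqrt(sum((x - mean)^2)/(n-1)) = 0.8479102
u_A = s / sqrt(n) = 0.8479102 / sqrt(8) = 0.29978153
u_B1 = 0.854 / sqrt(3) = 0.49305713
u_B2 = 1.354 / sqrt(2) = 0.95742258
u_B3 = 0.769 / sqrt(6) = 0.31394294
uc = sqrt(0.29978153^2 + 0.49305713^2 + 0.95742258^2 + 0.31394294^2) = 1.1611169
U = k * uc = 3 * 1.1611169
U = 3.4834

3.4834


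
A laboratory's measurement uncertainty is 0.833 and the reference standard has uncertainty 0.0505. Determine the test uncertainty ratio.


TUR = u_lab / u_ref
= 0.833 / 0.0505
= 16.4950

16.4950


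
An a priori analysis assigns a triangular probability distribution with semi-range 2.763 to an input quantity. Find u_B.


u_B = half_width / sqrt(6)
u_B = 2.763 / 2.4494897
u_B = 1.1280

1.1280


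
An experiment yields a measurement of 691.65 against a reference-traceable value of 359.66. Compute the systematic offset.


Systematic error = measured - true
= 691.65 - 359.66
= 331.9900

331.9900


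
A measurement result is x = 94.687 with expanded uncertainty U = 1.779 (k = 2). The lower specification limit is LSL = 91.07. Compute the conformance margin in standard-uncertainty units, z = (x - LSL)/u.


u = U / k = 1.779 / 2 = 0.8895
margin = |LSL - x| = |91.07 - 94.687| = 3.617
z = margin / u = 3.617 / 0.8895
z = 4.0663

4.0663


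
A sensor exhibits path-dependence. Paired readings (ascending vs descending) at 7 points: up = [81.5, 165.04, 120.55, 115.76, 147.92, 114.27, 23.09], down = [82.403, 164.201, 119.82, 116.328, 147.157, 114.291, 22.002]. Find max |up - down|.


|81.5 - 82.403| = 0.9030
|165.04 - 164.201| = 0.8390
|120.55 - 119.82| = 0.7300
|115.76 - 116.328| = 0.5680
|147.92 - 147.157| = 0.7630
|114.27 - 114.291| = 0.0210
|23.09 - 22.002| = 1.0880
hysteresis = max(diffs) = 1.0880

1.0880


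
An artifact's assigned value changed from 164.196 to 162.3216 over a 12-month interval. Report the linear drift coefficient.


rate = (v2 - v1) / months
= (162.3216 - 164.196) / 12
= -1.8744 / 12
= -0.1562

-0.1562


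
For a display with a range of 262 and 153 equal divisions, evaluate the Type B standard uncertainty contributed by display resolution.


resolution = range / divisions
resolution = 262 / 153 = 1.7124183
u_res = resolution / (2*sqrt(3))
u_res = 1.7124183 / 3.4641016
u_res = 0.4943

0.4943


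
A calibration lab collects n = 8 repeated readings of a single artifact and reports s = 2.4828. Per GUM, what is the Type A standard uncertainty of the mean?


u_A = s / sqrt(n)
u_A = 2.4828 / sqrt(8)
u_A = 2.4828 / 2.8284271
u_A = 0.8778

0.8778


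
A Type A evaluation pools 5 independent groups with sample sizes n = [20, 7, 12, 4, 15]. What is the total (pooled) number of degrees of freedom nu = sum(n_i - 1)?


nu = sum_i (n_i - 1)
nu = ((20 - 1) + (7 - 1) + (12 - 1) + (4 - 1) + (15 - 1))
nu = 19 + 6 + 11 + 3 + 14
nu = 53

53


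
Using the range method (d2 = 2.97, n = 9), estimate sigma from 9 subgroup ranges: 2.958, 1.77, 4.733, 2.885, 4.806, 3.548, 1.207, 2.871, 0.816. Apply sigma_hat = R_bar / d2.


R_bar = (2.958 + 1.77 + 4.733 + 2.885 + 4.806 + 3.548 + 1.207 + 2.871 + 0.816) / 9
R_bar = 25.594 / 9 = 2.8437778
sigma_hat = R_bar / d2 = 2.8437778 / 2.97 = 0.9575

0.9575


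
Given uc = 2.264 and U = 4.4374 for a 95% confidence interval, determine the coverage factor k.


k = U / uc
k = 4.4374 / 2.264
k = 1.96

1.96


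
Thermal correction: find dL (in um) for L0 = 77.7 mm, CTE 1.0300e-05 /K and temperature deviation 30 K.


dL = L * alpha * dT
= 77.7 * 1.0300e-05 * 30
= 0.0240093 mm
dL_um = 0.0240093 * 1000 = 24.0093 um

24.0093


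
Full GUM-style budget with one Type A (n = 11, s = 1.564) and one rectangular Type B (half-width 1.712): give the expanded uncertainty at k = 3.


u_A = s / sqrt(n) = 1.564 / sqrt(11) = 0.47156374
u_B = half_width / sqrt(3) = 1.712 / sqrt(3) = 0.98842366
uc = sqrt(u_A^2 + u_B^2) = sqrt(0.47156374^2 + 0.98842366^2) = 1.0951501
U = k * uc = 3 * 1.0951501
U = 3.2855

3.2855


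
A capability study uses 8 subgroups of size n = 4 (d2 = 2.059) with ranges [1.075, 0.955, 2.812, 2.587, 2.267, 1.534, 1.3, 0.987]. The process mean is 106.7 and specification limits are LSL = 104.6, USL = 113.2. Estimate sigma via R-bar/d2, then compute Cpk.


R_bar = (1.075 + 0.955 + 2.812 + 2.587 + 2.267 + 1.534 + 1.3 + 0.987) / 8 = 1.689625
sigma = R_bar / d2 = 1.689625 / 2.059 = 0.82060466
Cp = (USL - LSL)/(6*sigma) = (113.2 - 104.6)/(6*0.82060466) = 1.7467
Cpu = (113.2 - 106.7)/(3*0.82060466) = 2.6403
Cpl = (106.7 - 104.6)/(3*0.82060466) = 0.8530
Cpk = min(Cpu, Cpl) = 0.8530

0.8530


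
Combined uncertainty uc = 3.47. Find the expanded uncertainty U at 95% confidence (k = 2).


U = k * uc
U = 2 * 3.47
U = 6.9400

6.9400


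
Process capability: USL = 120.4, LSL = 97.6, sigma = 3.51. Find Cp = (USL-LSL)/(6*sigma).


Cp = (USL - LSL) / (6 * sigma)
= (120.4 - 97.6) / (6 * 3.51)
= 22.8000 / 21.0600
= 1.0826

1.0826


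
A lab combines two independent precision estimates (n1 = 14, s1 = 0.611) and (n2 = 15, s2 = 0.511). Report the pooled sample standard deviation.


s_p = sqrt(((n1-1)*s1^2 + (n2-1)*s2^2) / (n1+n2-2))
numerator = (14-1)*0.611^2 + (15-1)*0.511^2 = 4.853173 + 3.655694 = 8.508867
denominator = 14 + 15 - 2 = 27
s_p^2 = 8.508867 / 27 = 0.31514322
s_p = sqrt(0.31514322) = 0.5614

0.5614


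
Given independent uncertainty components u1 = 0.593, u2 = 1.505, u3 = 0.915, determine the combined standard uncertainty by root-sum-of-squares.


uc = sqrt(0.593^2 + 1.505^2 + 0.915^2)
uc = sqrt(3.453899)
uc = 1.8585

1.8585


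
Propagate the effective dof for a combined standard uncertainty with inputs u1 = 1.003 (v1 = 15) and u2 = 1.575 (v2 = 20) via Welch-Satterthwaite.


uc = sqrt(u1^2 + u2^2) = sqrt(1.003^2 + 1.575^2) = 1.8672531
v_eff = uc^4 / (u1^4/v1 + u2^4/v2)
= 1.8672531^4 / (1.003^4/15 + 1.575^4/20)
= 12.156618 / 0.37514529
v_eff = 32.4051

32.4051


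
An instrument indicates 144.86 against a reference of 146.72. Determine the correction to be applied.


Correction = standard - reading
= 146.72 - 144.86
= 1.8600

1.8600


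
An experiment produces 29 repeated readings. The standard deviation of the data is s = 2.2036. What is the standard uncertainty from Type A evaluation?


u_A = s / sqrt(n)
u_A = 2.2036 / sqrt(29)
u_A = 2.2036 / 5.3851648
u_A = 0.4092

0.4092


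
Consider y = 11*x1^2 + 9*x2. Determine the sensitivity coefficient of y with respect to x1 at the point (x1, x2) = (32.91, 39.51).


y = 11*x1^2 + 9*x2
dy/dx1 = 2*11*x1
Evaluate at x1 = 32.91: c1 = 22 * 32.91
c1 = 724.0200

724.0200


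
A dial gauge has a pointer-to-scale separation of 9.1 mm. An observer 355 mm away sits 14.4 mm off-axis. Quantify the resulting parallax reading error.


error = h * offset / d
= 9.1 * 14.4 / 355
= 0.3691

0.3691


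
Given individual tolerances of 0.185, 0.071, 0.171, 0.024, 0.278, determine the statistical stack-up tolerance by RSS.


RSS = sqrt(0.185^2 + 0.071^2 + 0.171^2 + 0.024^2 + 0.278^2)
= sqrt(0.146367)
= 0.3826

0.3826


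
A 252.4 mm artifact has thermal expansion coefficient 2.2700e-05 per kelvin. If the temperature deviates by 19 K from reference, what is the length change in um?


dL = L * alpha * dT
= 252.4 * 2.2700e-05 * 19
= 0.1088601 mm
dL_um = 0.1088601 * 1000 = 108.8601 um

108.8601


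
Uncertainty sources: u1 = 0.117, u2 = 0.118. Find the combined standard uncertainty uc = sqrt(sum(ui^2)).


uc = sqrt(0.117^2 + 0.118^2)
uc = sqrt(0.027613)
uc = 0.1662

0.1662


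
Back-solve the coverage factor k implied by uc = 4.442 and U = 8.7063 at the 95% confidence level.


k = U / uc
k = 8.7063 / 4.442
k = 1.96

1.96


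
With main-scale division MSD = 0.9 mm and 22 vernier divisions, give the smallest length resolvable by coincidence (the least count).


LC = MSD / n_div
= 0.9 / 22
= 0.0409

0.0409


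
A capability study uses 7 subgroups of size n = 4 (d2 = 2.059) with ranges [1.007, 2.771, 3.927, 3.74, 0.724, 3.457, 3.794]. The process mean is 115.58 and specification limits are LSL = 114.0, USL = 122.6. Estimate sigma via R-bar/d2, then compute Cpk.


R_bar = (1.007 + 2.771 + 3.927 + 3.74 + 0.724 + 3.457 + 3.794) / 7 = 2.7742857
sigma = R_bar / d2 = 2.7742857 / 2.059 = 1.3473947
Cp = (USL - LSL)/(6*sigma) = (122.6 - 114.0)/(6*1.3473947) = 1.0638
Cpu = (122.6 - 115.58)/(3*1.3473947) = 1.7367
Cpl = (115.58 - 114.0)/(3*1.3473947) = 0.3909
Cpk = min(Cpu, Cpl) = 0.3909

0.3909


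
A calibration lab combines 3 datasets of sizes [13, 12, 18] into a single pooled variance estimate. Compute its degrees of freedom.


nu = sum_i (n_i - 1)
nu = ((13 - 1) + (12 - 1) + (18 - 1))
nu = 12 + 11 + 17
nu = 40

40


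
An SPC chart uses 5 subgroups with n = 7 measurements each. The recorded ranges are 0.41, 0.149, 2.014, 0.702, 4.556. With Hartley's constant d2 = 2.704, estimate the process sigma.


R_bar = (0.41 + 0.149 + 2.014 + 0.702 + 4.556) / 5
R_bar = 7.831 / 5 = 1.5662
sigma_hat = R_bar / d2 = 1.5662 / 2.704 = 0.5792

0.5792


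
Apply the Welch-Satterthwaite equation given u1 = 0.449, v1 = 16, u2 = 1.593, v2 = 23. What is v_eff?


uc = sqrt(u1^2 + u2^2) = sqrt(0.449^2 + 1.593^2) = 1.655068
v_eff = uc^4 / (u1^4/v1 + u2^4/v2)
= 1.655068^4 / (0.449^4/16 + 1.593^4/23)
= 7.503491 / 0.28252551
v_eff = 26.5586

26.5586


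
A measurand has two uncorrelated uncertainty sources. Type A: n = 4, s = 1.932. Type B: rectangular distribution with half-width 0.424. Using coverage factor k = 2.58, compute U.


u_A = s / sqrt(n) = 1.932 / sqrt(4) = 0.966
u_B = half_width / sqrt(3) = 0.424 / sqrt(3) = 0.24479651
uc = sqrt(u_A^2 + u_B^2) = sqrt(0.966^2 + 0.24479651^2) = 0.99653466
U = k * uc = 2.58 * 0.99653466
U = 2.5711

2.5711


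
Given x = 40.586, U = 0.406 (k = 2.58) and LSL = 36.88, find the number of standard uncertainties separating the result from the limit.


u = U / k = 0.406 / 2.58 = 0.15736434
margin = |LSL - x| = |36.88 - 40.586| = 3.706
z = margin / u = 3.706 / 0.15736434
z = 23.5504

23.5504


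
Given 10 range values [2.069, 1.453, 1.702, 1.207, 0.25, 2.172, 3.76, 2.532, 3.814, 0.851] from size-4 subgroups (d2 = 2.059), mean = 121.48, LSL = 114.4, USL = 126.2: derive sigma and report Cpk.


R_bar = (2.069 + 1.453 + 1.702 + 1.207 + 0.25 + 2.172 + 3.76 + 2.532 + 3.814 + 0.851) / 10 = 1.981
sigma = R_bar / d2 = 1.981 / 2.059 = 0.96211753
Cp = (USL - LSL)/(6*sigma) = (126.2 - 114.4)/(6*0.96211753) = 2.0441
Cpu = (126.2 - 121.48)/(3*0.96211753) = 1.6353
Cpl = (121.48 - 114.4)/(3*0.96211753) = 2.4529
Cpk = min(Cpu, Cpl) = 1.6353

1.6353


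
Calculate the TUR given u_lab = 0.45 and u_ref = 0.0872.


TUR = u_lab / u_ref
= 0.45 / 0.0872
= 5.1606

5.1606


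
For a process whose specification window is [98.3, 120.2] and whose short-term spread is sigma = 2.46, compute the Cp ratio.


Cp = (USL - LSL) / (6 * sigma)
= (120.2 - 98.3) / (6 * 2.46)
= 21.9000 / 14.7600
= 1.4837

1.4837


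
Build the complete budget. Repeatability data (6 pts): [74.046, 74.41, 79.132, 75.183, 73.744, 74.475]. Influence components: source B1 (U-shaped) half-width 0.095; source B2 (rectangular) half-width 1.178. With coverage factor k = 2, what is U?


mean = (74.046 + 74.41 + 79.132 + 75.183 + 73.744 + 74.475) / 6 = 75.165
s = sqrt(sum((x - mean)^2)/(n-1)) = 2.0027451
u_A = s / sqrt(n) = 2.0027451 / sqrt(6) = 0.81761726
u_B1 = 0.095 / sqrt(2) = 0.067175144
u_B2 = 1.178 / sqrt(3) = 0.68011862
uc = sqrt(0.81761726^2 + 0.067175144^2 + 0.68011862^2) = 1.0656321
U = k * uc = 2 * 1.0656321
U = 2.1313

2.1313


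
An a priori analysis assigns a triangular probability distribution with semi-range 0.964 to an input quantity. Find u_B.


u_B = half_width / sqrt(6)
u_B = 0.964 / 2.4494897
u_B = 0.3936

0.3936


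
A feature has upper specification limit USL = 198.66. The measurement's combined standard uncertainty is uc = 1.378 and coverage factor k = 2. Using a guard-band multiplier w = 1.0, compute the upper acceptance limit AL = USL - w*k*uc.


U = k * uc = 2 * 1.378 = 2.756
guard band g = w * U = 1.0 * 2.756 = 2.756
AL = USL - g = 198.66 - 2.756
AL = 195.9040

195.9040


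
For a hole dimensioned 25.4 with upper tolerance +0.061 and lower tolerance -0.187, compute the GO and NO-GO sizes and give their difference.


GO = nominal - lower_tol (smallest hole = maximum material condition)
GO = 25.4 - 0.187 = 25.213
NO-GO = nominal + upper_tol (largest hole = least material condition)
NO-GO = 25.4 + 0.061 = 25.461
spread = NO-GO - GO = 25.461 - 25.213 = 0.2480

0.2480


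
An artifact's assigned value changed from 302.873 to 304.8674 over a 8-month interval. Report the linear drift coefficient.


rate = (v2 - v1) / months
= (304.8674 - 302.873) / 8
= 1.9944 / 8
= 0.2493

0.2493


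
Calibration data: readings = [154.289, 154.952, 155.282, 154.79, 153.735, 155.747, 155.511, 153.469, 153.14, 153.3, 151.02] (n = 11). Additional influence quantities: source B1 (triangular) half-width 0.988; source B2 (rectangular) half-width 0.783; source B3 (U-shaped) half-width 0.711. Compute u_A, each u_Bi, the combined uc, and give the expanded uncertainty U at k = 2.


mean = (154.289 + 154.952 + 155.282 + 154.79 + 153.735 + 155.747 + 155.511 + 153.469 + 153.14 + 153.3 + 151.02) / 11 = 154.1122727
s = sqrt(sum((x - mean)^2)/(n-1)) = 1.3753584
u_A = s / sqrt(n) = 1.3753584 / sqrt(11) = 0.41468616
u_B1 = 0.988 / sqrt(6) = 0.40334931
u_B2 = 0.783 / sqrt(3) = 0.45206526
u_B3 = 0.711 / sqrt(2) = 0.50275292
uc = sqrt(0.41468616^2 + 0.40334931^2 + 0.45206526^2 + 0.50275292^2) = 0.88981952
U = k * uc = 2 * 0.88981952
U = 1.7796

1.7796


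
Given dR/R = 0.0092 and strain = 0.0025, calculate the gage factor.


GF = (dR/R) / epsilon
= 0.0092 / 0.0025
= 3.6800

3.6800


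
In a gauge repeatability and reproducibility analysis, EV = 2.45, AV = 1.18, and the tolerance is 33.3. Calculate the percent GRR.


GRR = sqrt(EV^2 + AV^2) = sqrt(2.45^2 + 1.18^2) = 2.7193565
%GRR = GRR / tol * 100 = 2.7193565 / 33.3 * 100
%GRR = 8.1662

8.1662


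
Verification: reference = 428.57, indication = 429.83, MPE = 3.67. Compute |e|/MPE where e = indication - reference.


e = indication - reference = 429.83 - 428.57 = 1.2600
|e| = 1.2600
ratio = |e| / MPE = 1.2600 / 3.67
ratio = 0.3433

0.3433


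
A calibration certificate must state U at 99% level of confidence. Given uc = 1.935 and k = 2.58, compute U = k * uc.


U = k * uc
U = 2.58 * 1.935
U = 4.9923

4.9923


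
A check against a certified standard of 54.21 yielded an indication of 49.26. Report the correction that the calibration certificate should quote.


Correction = standard - reading
= 54.21 - 49.26
= 4.9500

4.9500


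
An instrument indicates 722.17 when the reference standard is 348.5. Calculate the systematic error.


Systematic error = measured - true
= 722.17 - 348.5
= 373.6700

373.6700


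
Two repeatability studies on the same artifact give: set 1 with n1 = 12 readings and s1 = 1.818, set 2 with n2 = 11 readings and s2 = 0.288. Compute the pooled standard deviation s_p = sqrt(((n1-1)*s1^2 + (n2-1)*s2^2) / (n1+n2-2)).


s_p = sqrt(((n1-1)*s1^2 + (n2-1)*s2^2) / (n1+n2-2))
numerator = (12-1)*1.818^2 + (11-1)*0.288^2 = 36.356364 + 0.82944 = 37.185804
denominator = 12 + 11 - 2 = 21
s_p^2 = 37.185804 / 21 = 1.7707526
s_p = sqrt(1.7707526) = 1.3307

1.3307


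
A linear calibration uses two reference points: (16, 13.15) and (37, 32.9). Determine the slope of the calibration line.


slope = (y2 - y1) / (x2 - x1)
= (32.9 - 13.15) / (37 - 16)
= 19.7500 / 21
= 0.9405

0.9405


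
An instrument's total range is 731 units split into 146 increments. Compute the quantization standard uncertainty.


resolution = range / divisions
resolution = 731 / 146 = 5.0068493
u_res = resolution / (2*sqrt(3))
u_res = 5.0068493 / 3.4641016
u_res = 1.4454

1.4454


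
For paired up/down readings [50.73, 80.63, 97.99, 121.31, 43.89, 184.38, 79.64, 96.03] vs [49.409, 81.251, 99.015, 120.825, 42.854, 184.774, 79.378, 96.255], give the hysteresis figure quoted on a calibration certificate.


|50.73 - 49.409| = 1.3210
|80.63 - 81.251| = 0.6210
|97.99 - 99.015| = 1.0250
|121.31 - 120.825| = 0.4850
|43.89 - 42.854| = 1.0360
|184.38 - 184.774| = 0.3940
|79.64 - 79.378| = 0.2620
|96.03 - 96.255| = 0.2250
hysteresis = max(diffs) = 1.3210

1.3210


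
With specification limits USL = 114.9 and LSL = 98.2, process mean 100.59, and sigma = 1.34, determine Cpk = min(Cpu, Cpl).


Cpu = (USL - mean) / (3*sigma) = (114.9 - 100.59) / (3*1.34) = 3.5597
Cpl = (mean - LSL) / (3*sigma) = (100.59 - 98.2) / (3*1.34) = 0.5945
Cpk = min(Cpu, Cpl) = 0.5945

0.5945


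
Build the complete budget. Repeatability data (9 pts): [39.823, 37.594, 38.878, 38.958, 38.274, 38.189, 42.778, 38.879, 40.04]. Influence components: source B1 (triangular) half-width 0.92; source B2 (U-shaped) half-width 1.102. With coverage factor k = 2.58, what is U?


mean = (39.823 + 37.594 + 38.878 + 38.958 + 38.274 + 38.189 + 42.778 + 38.879 + 40.04) / 9 = 39.26811111
s = sqrt(sum((x - mean)^2)/(n-1)) = 1.5239005
u_A = s / sqrt(n) = 1.5239005 / sqrt(9) = 0.50796683
u_B1 = 0.92 / sqrt(6) = 0.37558843
u_B2 = 1.102 / sqrt(2) = 0.77923167
uc = sqrt(0.50796683^2 + 0.37558843^2 + 0.77923167^2) = 1.0031445
U = k * uc = 2.58 * 1.0031445
U = 2.5881

2.5881


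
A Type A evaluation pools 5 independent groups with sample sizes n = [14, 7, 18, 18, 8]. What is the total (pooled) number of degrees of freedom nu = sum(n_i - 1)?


nu = sum_i (n_i - 1)
nu = ((14 - 1) + (7 - 1) + (18 - 1) + (18 - 1) + (8 - 1))
nu = 13 + 6 + 17 + 17 + 7
nu = 60

60


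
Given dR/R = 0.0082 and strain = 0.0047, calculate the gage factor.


GF = (dR/R) / epsilon
= 0.0082 / 0.0047
= 1.7447

1.7447


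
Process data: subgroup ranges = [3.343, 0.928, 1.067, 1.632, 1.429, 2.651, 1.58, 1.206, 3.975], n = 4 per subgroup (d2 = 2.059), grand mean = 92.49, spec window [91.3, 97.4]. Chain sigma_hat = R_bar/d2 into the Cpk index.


R_bar = (3.343 + 0.928 + 1.067 + 1.632 + 1.429 + 2.651 + 1.58 + 1.206 + 3.975) / 9 = 1.979
sigma = R_bar / d2 = 1.979 / 2.059 = 0.96114619
Cp = (USL - LSL)/(6*sigma) = (97.4 - 91.3)/(6*0.96114619) = 1.0578
Cpu = (97.4 - 92.49)/(3*0.96114619) = 1.7028
Cpl = (92.49 - 91.3)/(3*0.96114619) = 0.4127
Cpk = min(Cpu, Cpl) = 0.4127

0.4127
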